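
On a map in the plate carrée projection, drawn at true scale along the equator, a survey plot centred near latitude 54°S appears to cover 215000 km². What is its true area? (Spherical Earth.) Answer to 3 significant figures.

For the equirectangular projection with φ₀ = 0 (plate carrée), h = 1 along meridians and k = sec φ along parallels.
Areal scale = h·k = 1 × sec φ; at 54°, h = 1.000, k = 1.701, so h·k = 1.701.
True area = apparent / (areal scale) = 215000 / 1.701 ≈ 126000 km².

126000 km²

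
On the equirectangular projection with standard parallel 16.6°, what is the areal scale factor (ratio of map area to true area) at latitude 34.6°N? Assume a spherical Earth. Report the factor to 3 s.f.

In the equirectangular projection with standard parallel φ₀ = 16.6° (x = Rλ cos φ₀, y = Rφ), meridians are true-scale (h = 1) and the parallel scale is k = cos φ₀ / cos φ.
Areal scale = h·k = 1 × cos φ₀ / cos φ; at 34.6°, h = 1.000, k = 1.164, so h·k = 1.164.

1.16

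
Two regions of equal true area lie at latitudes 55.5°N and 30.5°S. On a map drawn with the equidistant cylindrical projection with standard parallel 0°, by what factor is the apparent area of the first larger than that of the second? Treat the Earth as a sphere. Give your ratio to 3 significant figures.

In the plate carrée (x = Rλ, y = Rφ), meridians are true-scale (h = 1) and parallels are stretched by k = sec φ.
Areal scale at 55.5°: h·k = 1.000 × 1.766 = 1.766.
Areal scale at 30.5°: h·k = 1.000 × 1.161 = 1.161.
Ratio = 1.766/1.161 ≈ 1.52.

1.52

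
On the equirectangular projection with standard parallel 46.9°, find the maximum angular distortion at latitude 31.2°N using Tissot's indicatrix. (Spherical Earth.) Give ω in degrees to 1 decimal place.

12.8°

In the equirectangular projection with standard parallel φ₀ = 46.9° (x = Rλ cos φ₀, y = Rφ), meridians are true-scale (h = 1) and the parallel scale is k = cos φ₀ / cos φ.
At 31.2°: h = 1.000, k = 0.7988; principal scales a = 1.000, b = 0.7988.
sin(ω/2) = (a − b)/(a + b) = 0.2012/1.799 = 0.1118, so ω = 2 arcsin(0.1118) ≈ 12.8°.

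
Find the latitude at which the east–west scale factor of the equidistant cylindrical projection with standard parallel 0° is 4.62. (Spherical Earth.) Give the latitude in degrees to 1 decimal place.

77.5°

Plate carrée: h = 1, k = sec φ along parallels.
sec φ = 4.62  ⇒  cos φ = 0.2165  ⇒  φ ≈ 77.5°.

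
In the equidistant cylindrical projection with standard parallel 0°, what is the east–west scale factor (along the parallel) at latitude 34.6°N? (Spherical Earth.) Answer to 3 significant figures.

Plate carrée maps x = Rλ, y = Rφ. The meridian scale is h = 1 and the parallel scale is k = 1/cos φ = sec φ.
k = 1/cos 34.6° = 1/0.8231 = 1.215.

1.21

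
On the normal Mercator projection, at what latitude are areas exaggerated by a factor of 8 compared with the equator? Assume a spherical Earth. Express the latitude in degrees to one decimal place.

69.3°

Mercator areal scale is sec²φ.
sec²φ = 8  ⇒  cos²φ = 0.1250  ⇒  cos φ = 0.3536.
φ = arccos(0.3536) ≈ 69.3°.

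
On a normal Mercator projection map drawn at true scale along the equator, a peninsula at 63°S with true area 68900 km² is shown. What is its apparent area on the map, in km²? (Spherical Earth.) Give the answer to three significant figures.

334000 km²

The Mercator projection is conformal; its linear scale factor is the same in every direction and equals sec φ = 1/cos φ.
Areal scale = k² = sec²φ = 1/cos²(63°) = 1/0.4540² = 4.852.
Apparent area = 68900 × 4.852 ≈ 334000 km².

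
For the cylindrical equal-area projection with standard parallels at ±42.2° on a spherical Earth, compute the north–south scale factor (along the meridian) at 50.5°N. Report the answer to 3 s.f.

0.859

For cylindrical equal-area with standard parallel φ₀, h = cos φ / cos φ₀ and k = cos φ₀ / cos φ, so h·k = 1.
h = cos 50.5° / cos 42.2° = 0.6361/0.7408 = 0.8586.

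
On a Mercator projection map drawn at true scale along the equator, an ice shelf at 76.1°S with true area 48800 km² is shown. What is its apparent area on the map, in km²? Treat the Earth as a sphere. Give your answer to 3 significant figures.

Mercator is conformal, so the point scale is isotropic: h = k = sec φ = 1/cos φ.
Areal scale = k² = sec²φ = 1/cos²(76.1°) = 1/0.2402² = 17.33.
Apparent area = 48800 × 17.33 ≈ 846000 km².

846000 km²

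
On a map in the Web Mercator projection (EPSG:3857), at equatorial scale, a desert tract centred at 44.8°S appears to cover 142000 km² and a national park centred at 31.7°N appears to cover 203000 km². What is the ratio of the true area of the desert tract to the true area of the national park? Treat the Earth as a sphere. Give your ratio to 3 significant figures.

0.487

Mercator's areal exaggeration is sec²φ; hence true area = (apparent area) · cos²φ.
True area of desert tract: 142000 × cos²(44.8°) = 142000 × 0.5035 = 71500 km².
True area of national park: 203000 × cos²(31.7°) = 203000 × 0.7239 = 146900 km².
Ratio = 71500 / 146900 ≈ 0.487.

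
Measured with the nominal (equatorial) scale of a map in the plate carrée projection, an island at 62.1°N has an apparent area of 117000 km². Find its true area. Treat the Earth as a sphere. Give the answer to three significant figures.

54700 km²

In the plate carrée (x = Rλ, y = Rφ), meridians are true-scale (h = 1) and parallels are stretched by k = sec φ.
Areal scale = h·k = 1 × sec φ; at 62.1°, h = 1.000, k = 2.137, so h·k = 2.137.
True area = apparent / (areal scale) = 117000 / 2.137 ≈ 54700 km².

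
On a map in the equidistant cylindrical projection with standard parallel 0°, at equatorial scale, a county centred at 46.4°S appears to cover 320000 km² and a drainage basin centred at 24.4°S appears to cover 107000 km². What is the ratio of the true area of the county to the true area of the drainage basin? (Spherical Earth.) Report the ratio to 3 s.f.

On the plate carrée, areal scale = h·k = 1 × sec φ, so true area = apparent × cos φ.
True area of county: 320000 × cos(46.4°) = 320000 × 0.6896 = 220700 km².
True area of drainage basin: 107000 × cos(24.4°) = 107000 × 0.9107 = 97440 km².
Ratio = 220700 / 97440 ≈ 2.26.

2.26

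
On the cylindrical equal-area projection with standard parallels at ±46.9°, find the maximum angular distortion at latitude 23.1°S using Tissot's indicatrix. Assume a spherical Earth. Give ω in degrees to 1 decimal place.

33.6°

For cylindrical equal-area with standard parallel φ₀, h = cos φ / cos φ₀ and k = cos φ₀ / cos φ, so h·k = 1.
At 23.1°: h = 1.346, k = 0.7428; principal scales a = 1.346, b = 0.7428.
sin(ω/2) = (a − b)/(a + b) = 0.6034/2.089 = 0.2888, so ω = 2 arcsin(0.2888) ≈ 33.6°.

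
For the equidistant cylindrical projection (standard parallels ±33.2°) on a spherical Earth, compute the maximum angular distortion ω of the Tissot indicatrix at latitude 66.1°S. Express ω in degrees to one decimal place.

40.7°

In the equirectangular projection with standard parallel φ₀ = 33.2° (x = Rλ cos φ₀, y = Rφ), meridians are true-scale (h = 1) and the parallel scale is k = cos φ₀ / cos φ.
At 66.1°: h = 1.000, k = 2.065; principal scales a = 2.065, b = 1.000.
sin(ω/2) = (a − b)/(a + b) = 1.065/3.065 = 0.3475, so ω = 2 arcsin(0.3475) ≈ 40.7°.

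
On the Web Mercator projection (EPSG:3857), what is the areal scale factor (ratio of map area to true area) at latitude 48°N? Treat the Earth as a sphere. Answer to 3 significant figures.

2.23

The Mercator projection is conformal; its linear scale factor is the same in every direction and equals sec φ = 1/cos φ.
Areal scale = k² = sec²φ = 1/cos²(48°) = 1/0.6691² = 2.233.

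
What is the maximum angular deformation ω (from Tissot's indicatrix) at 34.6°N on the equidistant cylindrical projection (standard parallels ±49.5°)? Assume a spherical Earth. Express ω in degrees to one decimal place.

13.5°

The equidistant cylindrical projection with φ₀ = 49.5° has h = 1 (meridians true) and k = cos φ₀ / cos φ along parallels.
At 34.6°: h = 1.000, k = 0.7890; principal scales a = 1.000, b = 0.7890.
sin(ω/2) = (a − b)/(a + b) = 0.2110/1.789 = 0.1179, so ω = 2 arcsin(0.1179) ≈ 13.5°.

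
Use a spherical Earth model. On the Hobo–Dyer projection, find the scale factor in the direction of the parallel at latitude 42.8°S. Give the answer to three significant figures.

Hobo–Dyer is a cylindrical equal-area projection with standard parallels at ±37.5°. For cylindrical equal-area with standard parallel φ₀, h = cos φ / cos φ₀ and k = cos φ₀ / cos φ, so h·k = 1.
k = cos 37.5° / cos 42.8° = 0.7934/0.7337 = 1.081.

1.08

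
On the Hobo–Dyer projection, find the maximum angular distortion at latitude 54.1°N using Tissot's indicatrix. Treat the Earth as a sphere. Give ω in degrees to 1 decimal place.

34.1°

Hobo–Dyer is a cylindrical equal-area projection with standard parallels at ±37.5°. For cylindrical equal-area with standard parallel φ₀, h = cos φ / cos φ₀ and k = cos φ₀ / cos φ, so h·k = 1.
At 54.1°: h = 0.7391, k = 1.353; principal scales a = 1.353, b = 0.7391.
sin(ω/2) = (a − b)/(a + b) = 0.6139/2.092 = 0.2934, so ω = 2 arcsin(0.2934) ≈ 34.1°.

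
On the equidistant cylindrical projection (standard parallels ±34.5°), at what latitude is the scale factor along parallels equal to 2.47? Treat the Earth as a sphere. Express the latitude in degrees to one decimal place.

The equidistant cylindrical projection with φ₀ = 34.5° has h = 1 (meridians true) and k = cos φ₀ / cos φ along parallels.
k = cos φ₀ / cos φ = 2.47  ⇒  cos φ = cos 34.5° / 2.47 = 0.3337.
φ = arccos(0.3337) ≈ 70.5°.

70.5°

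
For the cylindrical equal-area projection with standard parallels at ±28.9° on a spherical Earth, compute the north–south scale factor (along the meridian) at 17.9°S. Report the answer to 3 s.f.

Cylindrical equal-area (φ₀ = 28.9°): h = cos φ / cos 28.9° along meridians, k = cos 28.9° / cos φ along parallels; h·k = 1.
h = cos 17.9° / cos 28.9° = 0.9516/0.8755 = 1.087.

1.09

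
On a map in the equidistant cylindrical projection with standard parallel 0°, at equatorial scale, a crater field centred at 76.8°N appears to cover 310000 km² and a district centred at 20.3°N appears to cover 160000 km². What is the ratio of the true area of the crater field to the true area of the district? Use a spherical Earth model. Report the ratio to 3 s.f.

Plate carrée has h = 1 and k = sec φ, giving areal scale sec φ; true area = (apparent area) · cos φ.
True area of crater field: 310000 × cos(76.8°) = 310000 × 0.2284 = 70790 km².
True area of district: 160000 × cos(20.3°) = 160000 × 0.9379 = 150100 km².
Ratio = 70790 / 150100 ≈ 0.472.

0.472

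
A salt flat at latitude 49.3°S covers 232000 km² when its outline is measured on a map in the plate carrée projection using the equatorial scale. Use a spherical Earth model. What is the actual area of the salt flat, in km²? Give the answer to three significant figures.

Plate carrée maps x = Rλ, y = Rφ. The meridian scale is h = 1 and the parallel scale is k = 1/cos φ = sec φ.
Areal scale = h·k = 1 × sec φ; at 49.3°, h = 1.000, k = 1.534, so h·k = 1.534.
True area = apparent / (areal scale) = 232000 / 1.534 ≈ 151000 km².

151000 km²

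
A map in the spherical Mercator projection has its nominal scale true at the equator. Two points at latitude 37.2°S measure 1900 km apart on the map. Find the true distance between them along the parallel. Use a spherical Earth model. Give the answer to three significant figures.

The Mercator projection is conformal; its linear scale factor is the same in every direction and equals sec φ = 1/cos φ.
Along the parallel at 37.2°, map distances are exaggerated by k = sec 37.2° = 1.255.
True distance = 1900 / 1.255 = 1900 × cos 37.2° ≈ 1510 km.

1510 km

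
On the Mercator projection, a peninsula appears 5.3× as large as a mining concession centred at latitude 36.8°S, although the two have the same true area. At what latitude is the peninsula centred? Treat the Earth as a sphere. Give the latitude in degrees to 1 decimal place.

69.6°

Mercator areal scale is sec²φ, so apparent-area ratio = sec²φ₁ / sec²φ₂ = cos²φ₂ / cos²φ₁.
cos²φ₂ / cos²φ₁ = 5.3  ⇒  cos φ₁ = cos 36.8° / √5.3 = 0.8007/2.302 = 0.3478.
φ₁ = arccos(0.3478) ≈ 69.6°.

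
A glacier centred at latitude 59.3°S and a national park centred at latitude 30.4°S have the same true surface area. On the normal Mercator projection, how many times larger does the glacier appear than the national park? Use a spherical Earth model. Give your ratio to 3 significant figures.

Mercator areal scale is sec²φ.
At 59.3°: sec²(59.3°) = 1/0.5105² = 3.837.
At 30.4°: sec²(30.4°) = 1/0.8625² = 1.344.
Ratio = 3.837/1.344 = cos²(30.4°)/cos²(59.3°) ≈ 2.85.

2.85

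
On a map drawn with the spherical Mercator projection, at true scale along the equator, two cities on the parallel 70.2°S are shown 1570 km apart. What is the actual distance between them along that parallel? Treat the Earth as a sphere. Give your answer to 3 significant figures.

For Mercator, h = k = sec φ (a conformal cylindrical projection has a single point scale, 1/cos φ).
Along the parallel at 70.2°, map distances are exaggerated by k = sec 70.2° = 2.952.
True distance = 1570 / 2.952 = 1570 × cos 70.2° ≈ 532 km.

532 km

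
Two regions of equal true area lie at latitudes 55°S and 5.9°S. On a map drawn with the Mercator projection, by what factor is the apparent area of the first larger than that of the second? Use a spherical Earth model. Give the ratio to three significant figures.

Mercator is conformal with k = sec φ, so areal scale = k² = sec²φ.
At 55°: sec²(55°) = 1/0.5736² = 3.040.
At 5.9°: sec²(5.9°) = 1/0.9947² = 1.011.
Ratio = 3.040/1.011 = cos²(5.9°)/cos²(55°) ≈ 3.01.

3.01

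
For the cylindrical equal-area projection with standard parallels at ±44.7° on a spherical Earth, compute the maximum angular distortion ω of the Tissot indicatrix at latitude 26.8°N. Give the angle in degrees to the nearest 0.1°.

Cylindrical equal-area (φ₀ = 44.7°): h = cos φ / cos 44.7° along meridians, k = cos 44.7° / cos φ along parallels; h·k = 1.
At 26.8°: h = 1.256, k = 0.7963; principal scales a = 1.256, b = 0.7963.
sin(ω/2) = (a − b)/(a + b) = 0.4594/2.052 = 0.2239, so ω = 2 arcsin(0.2239) ≈ 25.9°.

25.9°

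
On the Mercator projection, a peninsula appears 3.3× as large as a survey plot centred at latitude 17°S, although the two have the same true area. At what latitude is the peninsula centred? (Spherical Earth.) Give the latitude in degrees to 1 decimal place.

58.2°

For equal true areas on Mercator, apparent areas scale as sec²φ, so the ratio is cos²φ₂ / cos²φ₁.
cos²φ₂ / cos²φ₁ = 3.3  ⇒  cos φ₁ = cos 17° / √3.3 = 0.9563/1.817 = 0.5264.
φ₁ = arccos(0.5264) ≈ 58.2°.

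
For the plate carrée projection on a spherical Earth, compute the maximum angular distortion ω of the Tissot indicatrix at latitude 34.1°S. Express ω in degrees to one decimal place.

10.8°

For the equirectangular projection with φ₀ = 0 (plate carrée), h = 1 along meridians and k = sec φ along parallels.
At 34.1°: h = 1.000, k = 1.208; principal scales a = 1.208, b = 1.000.
sin(ω/2) = (a − b)/(a + b) = 0.2076/2.208 = 0.09406, so ω = 2 arcsin(0.09406) ≈ 10.8°.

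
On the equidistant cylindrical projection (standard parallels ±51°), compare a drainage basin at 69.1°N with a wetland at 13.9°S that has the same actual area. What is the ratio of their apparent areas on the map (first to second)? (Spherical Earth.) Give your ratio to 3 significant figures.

2.72

With standard parallel φ₀ = 51°, the equirectangular projection gives x = Rλ cos φ₀, y = Rφ, so h = 1 and k = cos 51° / cos φ.
Areal scale at 69.1°: h·k = 1.000 × 1.764 = 1.764.
Areal scale at 13.9°: h·k = 1.000 × 0.6483 = 0.6483.
Ratio = 1.764/0.6483 ≈ 2.72.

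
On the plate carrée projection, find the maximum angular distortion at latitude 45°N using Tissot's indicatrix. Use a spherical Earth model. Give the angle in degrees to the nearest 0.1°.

Plate carrée maps x = Rλ, y = Rφ. The meridian scale is h = 1 and the parallel scale is k = 1/cos φ = sec φ.
At 45°: h = 1.000, k = 1.414; principal scales a = 1.414, b = 1.000.
sin(ω/2) = (a − b)/(a + b) = 0.4142/2.414 = 0.1716, so ω = 2 arcsin(0.1716) ≈ 19.8°.

19.8°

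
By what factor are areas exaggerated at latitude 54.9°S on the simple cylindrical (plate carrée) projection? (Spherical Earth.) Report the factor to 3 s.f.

1.74

Plate carrée maps x = Rλ, y = Rφ. The meridian scale is h = 1 and the parallel scale is k = 1/cos φ = sec φ.
Areal scale = h·k = 1 × sec φ; at 54.9°, h = 1.000, k = 1.739, so h·k = 1.739.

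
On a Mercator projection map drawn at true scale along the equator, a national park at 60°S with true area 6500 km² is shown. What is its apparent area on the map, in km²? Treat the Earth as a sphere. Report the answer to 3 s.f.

26000 km²

Mercator is conformal, so the point scale is isotropic: h = k = sec φ = 1/cos φ.
Areal scale = k² = sec²φ = 1/cos²(60°) = 1/0.5000² = 4.000.
Apparent area = 6500 × 4.000 ≈ 26000 km².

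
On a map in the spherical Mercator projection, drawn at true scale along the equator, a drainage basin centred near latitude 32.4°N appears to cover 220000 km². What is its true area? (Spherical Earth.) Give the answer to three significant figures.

157000 km²

For Mercator, h = k = sec φ (a conformal cylindrical projection has a single point scale, 1/cos φ).
Areal scale = k² = sec²φ = 1/cos²(32.4°) = 1/0.8443² = 1.403.
True area = apparent / (areal scale) = 220000 / 1.403 ≈ 157000 km².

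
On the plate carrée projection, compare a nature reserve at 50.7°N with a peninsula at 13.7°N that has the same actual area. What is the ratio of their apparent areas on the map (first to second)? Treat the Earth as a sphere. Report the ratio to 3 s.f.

1.53

In the plate carrée (x = Rλ, y = Rφ), meridians are true-scale (h = 1) and parallels are stretched by k = sec φ.
Areal scale at 50.7°: h·k = 1.000 × 1.579 = 1.579.
Areal scale at 13.7°: h·k = 1.000 × 1.029 = 1.029.
Ratio = 1.579/1.029 ≈ 1.53.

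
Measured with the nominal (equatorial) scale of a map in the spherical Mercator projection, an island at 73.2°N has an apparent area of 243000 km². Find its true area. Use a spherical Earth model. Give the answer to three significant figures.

20300 km²

For Mercator, h = k = sec φ (a conformal cylindrical projection has a single point scale, 1/cos φ).
Areal scale = k² = sec²φ = 1/cos²(73.2°) = 1/0.2890² = 11.97.
True area = apparent / (areal scale) = 243000 / 11.97 ≈ 20300 km².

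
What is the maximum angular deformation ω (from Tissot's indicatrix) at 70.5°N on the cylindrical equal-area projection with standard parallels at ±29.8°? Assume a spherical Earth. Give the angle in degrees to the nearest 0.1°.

A cylindrical equal-area projection with standard parallel φ₀ has meridian scale h = cos φ / cos φ₀ and parallel scale k = cos φ₀ / cos φ (so areas are preserved, h·k = 1).
At 70.5°: h = 0.3847, k = 2.600; principal scales a = 2.600, b = 0.3847.
sin(ω/2) = (a − b)/(a + b) = 2.215/2.984 = 0.7422, so ω = 2 arcsin(0.7422) ≈ 95.8°.

95.8°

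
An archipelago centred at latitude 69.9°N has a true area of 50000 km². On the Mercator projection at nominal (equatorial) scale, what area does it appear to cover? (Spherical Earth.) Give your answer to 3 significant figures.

423000 km²

The Mercator projection is conformal; its linear scale factor is the same in every direction and equals sec φ = 1/cos φ.
Areal scale = k² = sec²φ = 1/cos²(69.9°) = 1/0.3437² = 8.467.
Apparent area = 50000 × 8.467 ≈ 423000 km².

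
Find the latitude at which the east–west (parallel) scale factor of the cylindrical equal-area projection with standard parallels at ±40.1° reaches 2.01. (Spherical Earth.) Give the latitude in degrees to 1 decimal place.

Cylindrical equal-area (φ₀ = 40.1°): h = cos φ / cos 40.1° along meridians, k = cos 40.1° / cos φ along parallels; h·k = 1.
k = cos φ₀ / cos φ = 2.01  ⇒  cos φ = cos 40.1° / 2.01 = 0.3806.
φ = arccos(0.3806) ≈ 67.6°.

67.6°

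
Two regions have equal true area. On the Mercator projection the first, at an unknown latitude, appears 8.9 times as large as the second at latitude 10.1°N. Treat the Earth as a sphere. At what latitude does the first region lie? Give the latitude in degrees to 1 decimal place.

For equal true areas on Mercator, apparent areas scale as sec²φ, so the ratio is cos²φ₂ / cos²φ₁.
cos²φ₂ / cos²φ₁ = 8.9  ⇒  cos φ₁ = cos 10.1° / √8.9 = 0.9845/2.983 = 0.3300.
φ₁ = arccos(0.3300) ≈ 70.7°.

70.7°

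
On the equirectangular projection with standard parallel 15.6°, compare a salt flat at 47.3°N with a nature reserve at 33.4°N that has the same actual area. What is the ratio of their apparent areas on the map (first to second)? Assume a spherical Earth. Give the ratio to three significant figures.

With standard parallel φ₀ = 15.6°, the equirectangular projection gives x = Rλ cos φ₀, y = Rφ, so h = 1 and k = cos 15.6° / cos φ.
Areal scale at 47.3°: h·k = 1.000 × 1.420 = 1.420.
Areal scale at 33.4°: h·k = 1.000 × 1.154 = 1.154.
Ratio = 1.420/1.154 ≈ 1.23.

1.23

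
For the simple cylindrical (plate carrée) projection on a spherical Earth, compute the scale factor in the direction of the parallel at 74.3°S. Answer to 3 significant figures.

3.70

For the equirectangular projection with φ₀ = 0 (plate carrée), h = 1 along meridians and k = sec φ along parallels.
k = 1/cos 74.3° = 1/0.2706 = 3.695.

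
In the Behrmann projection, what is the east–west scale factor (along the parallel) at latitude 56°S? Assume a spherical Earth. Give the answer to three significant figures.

1.55

The Behrmann projection is cylindrical equal-area with φ₀ = 30°. Cylindrical equal-area (φ₀ = 30°): h = cos φ / cos 30° along meridians, k = cos 30° / cos φ along parallels; h·k = 1.
k = cos 30° / cos 56° = 0.8660/0.5592 = 1.549.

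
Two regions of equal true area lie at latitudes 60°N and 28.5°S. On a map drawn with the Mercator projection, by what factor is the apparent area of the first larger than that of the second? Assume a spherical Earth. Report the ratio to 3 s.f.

On Mercator, area is exaggerated by sec²φ = 1/cos²φ.
At 60°: sec²(60°) = 1/0.5000² = 4.000.
At 28.5°: sec²(28.5°) = 1/0.8788² = 1.295.
Ratio = 4.000/1.295 = cos²(28.5°)/cos²(60°) ≈ 3.09.

3.09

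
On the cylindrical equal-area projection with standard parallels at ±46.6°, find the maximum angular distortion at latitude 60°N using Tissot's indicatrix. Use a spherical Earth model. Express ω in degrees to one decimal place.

35.8°

A cylindrical equal-area projection with standard parallel φ₀ has meridian scale h = cos φ / cos φ₀ and parallel scale k = cos φ₀ / cos φ (so areas are preserved, h·k = 1).
At 60°: h = 0.7277, k = 1.374; principal scales a = 1.374, b = 0.7277.
sin(ω/2) = (a − b)/(a + b) = 0.6465/2.102 = 0.3076, so ω = 2 arcsin(0.3076) ≈ 35.8°.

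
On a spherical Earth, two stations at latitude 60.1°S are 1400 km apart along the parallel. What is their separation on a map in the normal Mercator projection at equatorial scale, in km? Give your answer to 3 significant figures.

2810 km

Mercator is conformal, so the point scale is isotropic: h = k = sec φ = 1/cos φ.
Along the parallel, k = sec 60.1° = 1/0.4985 = 2.006.
Map distance = 1400 × 2.006 ≈ 2810 km.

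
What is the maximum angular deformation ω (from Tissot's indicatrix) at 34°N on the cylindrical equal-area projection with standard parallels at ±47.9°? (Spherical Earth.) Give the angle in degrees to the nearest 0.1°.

24.2°

Cylindrical equal-area (φ₀ = 47.9°): h = cos φ / cos 47.9° along meridians, k = cos 47.9° / cos φ along parallels; h·k = 1.
At 34°: h = 1.237, k = 0.8087; principal scales a = 1.237, b = 0.8087.
sin(ω/2) = (a − b)/(a + b) = 0.4279/2.045 = 0.2092, so ω = 2 arcsin(0.2092) ≈ 24.2°.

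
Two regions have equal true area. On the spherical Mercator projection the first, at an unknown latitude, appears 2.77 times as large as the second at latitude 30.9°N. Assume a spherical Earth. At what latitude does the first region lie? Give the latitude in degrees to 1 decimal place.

On Mercator, (apparent₁)/(apparent₂) = sec²φ₁ / sec²φ₂ when true areas are equal.
cos²φ₂ / cos²φ₁ = 2.77  ⇒  cos φ₁ = cos 30.9° / √2.77 = 0.8581/1.664 = 0.5156.
φ₁ = arccos(0.5156) ≈ 59.0°.

59.0°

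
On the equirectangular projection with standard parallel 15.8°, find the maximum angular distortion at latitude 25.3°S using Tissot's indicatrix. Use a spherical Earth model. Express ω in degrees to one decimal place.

The equidistant cylindrical projection with φ₀ = 15.8° has h = 1 (meridians true) and k = cos φ₀ / cos φ along parallels.
At 25.3°: h = 1.000, k = 1.064; principal scales a = 1.064, b = 1.000.
sin(ω/2) = (a − b)/(a + b) = 0.06430/2.064 = 0.03115, so ω = 2 arcsin(0.03115) ≈ 3.6°.

3.6°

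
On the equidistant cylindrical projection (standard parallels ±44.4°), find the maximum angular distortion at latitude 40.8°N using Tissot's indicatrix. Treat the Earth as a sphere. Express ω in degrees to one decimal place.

3.3°

In the equirectangular projection with standard parallel φ₀ = 44.4° (x = Rλ cos φ₀, y = Rφ), meridians are true-scale (h = 1) and the parallel scale is k = cos φ₀ / cos φ.
At 40.8°: h = 1.000, k = 0.9438; principal scales a = 1.000, b = 0.9438.
sin(ω/2) = (a − b)/(a + b) = 0.05617/1.944 = 0.02890, so ω = 2 arcsin(0.02890) ≈ 3.3°.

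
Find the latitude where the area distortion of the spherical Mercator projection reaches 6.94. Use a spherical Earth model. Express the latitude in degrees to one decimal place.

Mercator areal scale is sec²φ.
sec²φ = 6.94  ⇒  cos²φ = 0.1441  ⇒  cos φ = 0.3796.
φ = arccos(0.3796) ≈ 67.7°.

67.7°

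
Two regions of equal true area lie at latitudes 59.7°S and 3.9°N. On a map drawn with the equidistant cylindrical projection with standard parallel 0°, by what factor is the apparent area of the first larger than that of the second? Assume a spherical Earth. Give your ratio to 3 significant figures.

Plate carrée maps x = Rλ, y = Rφ. The meridian scale is h = 1 and the parallel scale is k = 1/cos φ = sec φ.
Areal scale at 59.7°: h·k = 1.000 × 1.982 = 1.982.
Areal scale at 3.9°: h·k = 1.000 × 1.002 = 1.002.
Ratio = 1.982/1.002 ≈ 1.98.

1.98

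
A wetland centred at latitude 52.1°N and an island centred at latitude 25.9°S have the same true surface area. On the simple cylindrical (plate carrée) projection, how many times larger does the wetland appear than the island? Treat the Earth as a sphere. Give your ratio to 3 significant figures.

In the plate carrée (x = Rλ, y = Rφ), meridians are true-scale (h = 1) and parallels are stretched by k = sec φ.
Areal scale at 52.1°: h·k = 1.000 × 1.628 = 1.628.
Areal scale at 25.9°: h·k = 1.000 × 1.112 = 1.112.
Ratio = 1.628/1.112 ≈ 1.46.

1.46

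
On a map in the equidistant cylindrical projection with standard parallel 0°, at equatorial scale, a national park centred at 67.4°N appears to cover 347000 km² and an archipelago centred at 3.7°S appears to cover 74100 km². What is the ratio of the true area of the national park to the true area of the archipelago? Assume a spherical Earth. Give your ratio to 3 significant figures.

1.80

Plate carrée has h = 1 and k = sec φ, giving areal scale sec φ; true area = (apparent area) · cos φ.
True area of national park: 347000 × cos(67.4°) = 347000 × 0.3843 = 133400 km².
True area of archipelago: 74100 × cos(3.7°) = 74100 × 0.9979 = 73950 km².
Ratio = 133400 / 73950 ≈ 1.80.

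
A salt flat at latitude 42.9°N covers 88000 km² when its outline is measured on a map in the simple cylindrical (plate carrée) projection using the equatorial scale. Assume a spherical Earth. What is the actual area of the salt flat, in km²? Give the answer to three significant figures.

64500 km²

For the equirectangular projection with φ₀ = 0 (plate carrée), h = 1 along meridians and k = sec φ along parallels.
Areal scale = h·k = 1 × sec φ; at 42.9°, h = 1.000, k = 1.365, so h·k = 1.365.
True area = apparent / (areal scale) = 88000 / 1.365 ≈ 64500 km².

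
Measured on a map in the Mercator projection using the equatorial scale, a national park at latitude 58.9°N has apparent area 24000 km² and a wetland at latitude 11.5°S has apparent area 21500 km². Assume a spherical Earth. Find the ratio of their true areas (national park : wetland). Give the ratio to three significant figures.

On Mercator the areal scale is sec²φ, so true area = apparent × cos²φ.
True area of national park: 24000 × cos²(58.9°) = 24000 × 0.2668 = 6403 km².
True area of wetland: 21500 × cos²(11.5°) = 21500 × 0.9603 = 20650 km².
Ratio = 6403 / 20650 ≈ 0.310.

0.310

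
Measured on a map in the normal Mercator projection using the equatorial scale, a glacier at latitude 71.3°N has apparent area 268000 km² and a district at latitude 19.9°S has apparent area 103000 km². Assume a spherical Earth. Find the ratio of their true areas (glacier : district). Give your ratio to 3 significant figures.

On Mercator the areal scale is sec²φ, so true area = apparent × cos²φ.
True area of glacier: 268000 × cos²(71.3°) = 268000 × 0.1028 = 27550 km².
True area of district: 103000 × cos²(19.9°) = 103000 × 0.8841 = 91070 km².
Ratio = 27550 / 91070 ≈ 0.303.

0.303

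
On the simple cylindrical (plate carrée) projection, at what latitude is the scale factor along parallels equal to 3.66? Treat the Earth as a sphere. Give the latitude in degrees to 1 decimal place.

74.1°

Plate carrée: h = 1, k = sec φ along parallels.
sec φ = 3.66  ⇒  cos φ = 0.2732  ⇒  φ ≈ 74.1°.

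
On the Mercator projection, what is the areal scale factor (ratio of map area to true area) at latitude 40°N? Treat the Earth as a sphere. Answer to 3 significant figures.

Mercator is conformal, so the point scale is isotropic: h = k = sec φ = 1/cos φ.
Areal scale = k² = sec²φ = 1/cos²(40°) = 1/0.7660² = 1.704.

1.70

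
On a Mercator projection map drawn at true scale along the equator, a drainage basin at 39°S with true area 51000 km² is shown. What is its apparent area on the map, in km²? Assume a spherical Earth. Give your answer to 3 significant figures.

Mercator is conformal, so the point scale is isotropic: h = k = sec φ = 1/cos φ.
Areal scale = k² = sec²φ = 1/cos²(39°) = 1/0.7771² = 1.656.
Apparent area = 51000 × 1.656 ≈ 84400 km².

84400 km²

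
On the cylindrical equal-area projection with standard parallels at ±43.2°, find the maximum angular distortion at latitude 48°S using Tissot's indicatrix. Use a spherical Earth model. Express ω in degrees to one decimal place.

A cylindrical equal-area projection with standard parallel φ₀ has meridian scale h = cos φ / cos φ₀ and parallel scale k = cos φ₀ / cos φ (so areas are preserved, h·k = 1).
At 48°: h = 0.9179, k = 1.089; principal scales a = 1.089, b = 0.9179.
sin(ω/2) = (a − b)/(a + b) = 0.1715/2.007 = 0.08544, so ω = 2 arcsin(0.08544) ≈ 9.8°.

9.8°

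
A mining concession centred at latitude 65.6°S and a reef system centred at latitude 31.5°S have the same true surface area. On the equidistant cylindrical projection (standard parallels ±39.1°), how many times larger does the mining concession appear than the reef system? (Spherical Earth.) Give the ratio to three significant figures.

With standard parallel φ₀ = 39.1°, the equirectangular projection gives x = Rλ cos φ₀, y = Rφ, so h = 1 and k = cos 39.1° / cos φ.
Areal scale at 65.6°: h·k = 1.000 × 1.879 = 1.879.
Areal scale at 31.5°: h·k = 1.000 × 0.9102 = 0.9102.
Ratio = 1.879/0.9102 ≈ 2.06.

2.06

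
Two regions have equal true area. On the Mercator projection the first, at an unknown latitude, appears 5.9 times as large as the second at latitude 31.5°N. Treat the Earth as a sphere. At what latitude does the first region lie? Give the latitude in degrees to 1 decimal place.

For equal true areas on Mercator, apparent areas scale as sec²φ, so the ratio is cos²φ₂ / cos²φ₁.
cos²φ₂ / cos²φ₁ = 5.9  ⇒  cos φ₁ = cos 31.5° / √5.9 = 0.8526/2.429 = 0.3510.
φ₁ = arccos(0.3510) ≈ 69.4°.

69.4°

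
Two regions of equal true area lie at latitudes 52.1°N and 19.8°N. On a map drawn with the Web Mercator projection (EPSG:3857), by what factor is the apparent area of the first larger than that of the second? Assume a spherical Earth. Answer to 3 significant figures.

Mercator areal scale is sec²φ.
At 52.1°: sec²(52.1°) = 1/0.6143² = 2.650.
At 19.8°: sec²(19.8°) = 1/0.9409² = 1.130.
Ratio = 2.650/1.130 = cos²(19.8°)/cos²(52.1°) ≈ 2.35.

2.35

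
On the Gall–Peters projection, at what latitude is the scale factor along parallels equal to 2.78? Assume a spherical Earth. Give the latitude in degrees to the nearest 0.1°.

The Gall–Peters projection is cylindrical equal-area with φ₀ = 45°. A cylindrical equal-area projection with standard parallel φ₀ has meridian scale h = cos φ / cos φ₀ and parallel scale k = cos φ₀ / cos φ (so areas are preserved, h·k = 1).
k = cos φ₀ / cos φ = 2.78  ⇒  cos φ = cos 45° / 2.78 = 0.2544.
φ = arccos(0.2544) ≈ 75.3°.

75.3°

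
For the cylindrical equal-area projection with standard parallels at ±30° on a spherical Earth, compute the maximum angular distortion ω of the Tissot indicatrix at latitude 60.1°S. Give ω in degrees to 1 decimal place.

Cylindrical equal-area (φ₀ = 30°): h = cos φ / cos 30° along meridians, k = cos 30° / cos φ along parallels; h·k = 1.
At 60.1°: h = 0.5756, k = 1.737; principal scales a = 1.737, b = 0.5756.
sin(ω/2) = (a − b)/(a + b) = 1.162/2.313 = 0.5023, so ω = 2 arcsin(0.5023) ≈ 60.3°.

60.3°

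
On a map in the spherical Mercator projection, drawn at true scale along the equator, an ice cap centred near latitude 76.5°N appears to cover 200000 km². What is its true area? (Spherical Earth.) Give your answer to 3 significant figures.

The Mercator projection is conformal; its linear scale factor is the same in every direction and equals sec φ = 1/cos φ.
Areal scale = k² = sec²φ = 1/cos²(76.5°) = 1/0.2334² = 18.35.
True area = apparent / (areal scale) = 200000 / 18.35 ≈ 10900 km².

10900 km²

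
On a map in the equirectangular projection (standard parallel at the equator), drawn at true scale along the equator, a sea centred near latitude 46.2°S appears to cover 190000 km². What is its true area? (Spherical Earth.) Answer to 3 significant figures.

In the plate carrée (x = Rλ, y = Rφ), meridians are true-scale (h = 1) and parallels are stretched by k = sec φ.
Areal scale = h·k = 1 × sec φ; at 46.2°, h = 1.000, k = 1.445, so h·k = 1.445.
True area = apparent / (areal scale) = 190000 / 1.445 ≈ 132000 km².

132000 km²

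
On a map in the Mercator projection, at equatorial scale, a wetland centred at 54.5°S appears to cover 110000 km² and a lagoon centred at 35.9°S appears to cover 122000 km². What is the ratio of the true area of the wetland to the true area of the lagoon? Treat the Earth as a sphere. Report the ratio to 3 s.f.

0.463

Mercator's areal exaggeration is sec²φ; hence true area = (apparent area) · cos²φ.
True area of wetland: 110000 × cos²(54.5°) = 110000 × 0.3372 = 37090 km².
True area of lagoon: 122000 × cos²(35.9°) = 122000 × 0.6562 = 80050 km².
Ratio = 37090 / 80050 ≈ 0.463.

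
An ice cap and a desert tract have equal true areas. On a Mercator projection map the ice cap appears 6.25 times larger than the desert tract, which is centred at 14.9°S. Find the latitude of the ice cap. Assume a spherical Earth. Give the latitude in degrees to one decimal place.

67.3°

On Mercator, (apparent₁)/(apparent₂) = sec²φ₁ / sec²φ₂ when true areas are equal.
cos²φ₂ / cos²φ₁ = 6.25  ⇒  cos φ₁ = cos 14.9° / √6.25 = 0.9664/2.500 = 0.3866.
φ₁ = arccos(0.3866) ≈ 67.3°.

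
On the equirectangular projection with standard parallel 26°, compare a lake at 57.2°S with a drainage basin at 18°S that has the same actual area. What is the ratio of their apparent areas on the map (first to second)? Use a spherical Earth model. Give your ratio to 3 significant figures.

1.76

The equidistant cylindrical projection with φ₀ = 26° has h = 1 (meridians true) and k = cos φ₀ / cos φ along parallels.
Areal scale at 57.2°: h·k = 1.000 × 1.659 = 1.659.
Areal scale at 18°: h·k = 1.000 × 0.9450 = 0.9450.
Ratio = 1.659/0.9450 ≈ 1.76.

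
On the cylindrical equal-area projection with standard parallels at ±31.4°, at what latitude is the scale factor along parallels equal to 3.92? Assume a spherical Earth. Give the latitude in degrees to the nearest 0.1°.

77.4°

Cylindrical equal-area (φ₀ = 31.4°): h = cos φ / cos 31.4° along meridians, k = cos 31.4° / cos φ along parallels; h·k = 1.
k = cos φ₀ / cos φ = 3.92  ⇒  cos φ = cos 31.4° / 3.92 = 0.2177.
φ = arccos(0.2177) ≈ 77.4°.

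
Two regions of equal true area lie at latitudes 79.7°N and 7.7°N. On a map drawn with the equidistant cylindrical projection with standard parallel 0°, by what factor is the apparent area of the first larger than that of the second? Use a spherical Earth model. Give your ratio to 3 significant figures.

5.54

Plate carrée maps x = Rλ, y = Rφ. The meridian scale is h = 1 and the parallel scale is k = 1/cos φ = sec φ.
Areal scale at 79.7°: h·k = 1.000 × 5.593 = 5.593.
Areal scale at 7.7°: h·k = 1.000 × 1.009 = 1.009.
Ratio = 5.593/1.009 ≈ 5.54.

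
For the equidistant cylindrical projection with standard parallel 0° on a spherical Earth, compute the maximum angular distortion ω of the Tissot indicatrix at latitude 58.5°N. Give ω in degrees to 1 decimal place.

36.6°

For the equirectangular projection with φ₀ = 0 (plate carrée), h = 1 along meridians and k = sec φ along parallels.
At 58.5°: h = 1.000, k = 1.914; principal scales a = 1.914, b = 1.000.
sin(ω/2) = (a − b)/(a + b) = 0.9139/2.914 = 0.3136, so ω = 2 arcsin(0.3136) ≈ 36.6°.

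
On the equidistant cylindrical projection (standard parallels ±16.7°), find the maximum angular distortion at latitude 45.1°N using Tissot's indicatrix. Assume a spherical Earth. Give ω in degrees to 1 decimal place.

17.4°

In the equirectangular projection with standard parallel φ₀ = 16.7° (x = Rλ cos φ₀, y = Rφ), meridians are true-scale (h = 1) and the parallel scale is k = cos φ₀ / cos φ.
At 45.1°: h = 1.000, k = 1.357; principal scales a = 1.357, b = 1.000.
sin(ω/2) = (a − b)/(a + b) = 0.3569/2.357 = 0.1514, so ω = 2 arcsin(0.1514) ≈ 17.4°.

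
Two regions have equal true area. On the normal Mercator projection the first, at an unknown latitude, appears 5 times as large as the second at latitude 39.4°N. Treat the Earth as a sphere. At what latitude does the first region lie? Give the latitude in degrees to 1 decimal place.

Mercator areal scale is sec²φ, so apparent-area ratio = sec²φ₁ / sec²φ₂ = cos²φ₂ / cos²φ₁.
cos²φ₂ / cos²φ₁ = 5  ⇒  cos φ₁ = cos 39.4° / √5 = 0.7727/2.236 = 0.3456.
φ₁ = arccos(0.3456) ≈ 69.8°.

69.8°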